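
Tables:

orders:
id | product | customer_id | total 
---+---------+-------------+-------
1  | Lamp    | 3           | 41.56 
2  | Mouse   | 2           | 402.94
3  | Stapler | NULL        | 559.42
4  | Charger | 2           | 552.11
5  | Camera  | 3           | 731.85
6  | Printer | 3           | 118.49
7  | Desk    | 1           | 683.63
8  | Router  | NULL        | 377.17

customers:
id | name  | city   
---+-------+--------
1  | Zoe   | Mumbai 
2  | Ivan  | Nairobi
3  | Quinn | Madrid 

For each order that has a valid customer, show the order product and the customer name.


INNER JOIN keeps only orders rows whose customer_id matches an id in customers. Walk through each order:
  - order 1 (Lamp): customer_id=3 -> matches Quinn
  - order 2 (Mouse): customer_id=2 -> matches Ivan
  - order 3 (Stapler): customer_id=NULL, no match -> dropped
  - order 4 (Charger): customer_id=2 -> matches Ivan
  - order 5 (Camera): customer_id=3 -> matches Quinn
  - order 6 (Printer): customer_id=3 -> matches Quinn
  - order 7 (Desk): customer_id=1 -> matches Zoe
  - order 8 (Router): customer_id=NULL, no match -> dropped
So 2 of 8 rows are dropped.

SQL:
SELECT a.product, b.name AS customer
FROM orders a
INNER JOIN customers b ON a.customer_id = b.id

Result:
product | customer
--------+---------
Lamp    | Quinn   
Mouse   | Ivan    
Charger | Ivan    
Camera  | Quinn   
Printer | Quinn   
Desk    | Zoe     


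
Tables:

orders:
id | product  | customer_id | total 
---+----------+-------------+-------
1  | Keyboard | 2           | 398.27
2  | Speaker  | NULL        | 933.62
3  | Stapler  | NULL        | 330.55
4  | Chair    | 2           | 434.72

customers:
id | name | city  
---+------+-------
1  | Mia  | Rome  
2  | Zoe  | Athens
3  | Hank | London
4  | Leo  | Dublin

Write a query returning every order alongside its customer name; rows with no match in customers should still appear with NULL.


LEFT JOIN keeps every row from orders (the left table); where customer_id has no match in customers, the customer columns become NULL. Walk through each order:
  - order 1 (Keyboard): customer_id=2 -> matches Zoe
  - order 2 (Speaker): customer_id=NULL, no match -> kept with NULL
  - order 3 (Stapler): customer_id=NULL, no match -> kept with NULL
  - order 4 (Chair): customer_id=2 -> matches Zoe
All 4 rows appear; 2 have NULL customer.

SQL:
SELECT a.product, b.name AS customer
FROM orders a
LEFT JOIN customers b ON a.customer_id = b.id

Result:
product  | customer
---------+---------
Keyboard | Zoe     
Speaker  | NULL    
Stapler  | NULL    
Chair    | Zoe     


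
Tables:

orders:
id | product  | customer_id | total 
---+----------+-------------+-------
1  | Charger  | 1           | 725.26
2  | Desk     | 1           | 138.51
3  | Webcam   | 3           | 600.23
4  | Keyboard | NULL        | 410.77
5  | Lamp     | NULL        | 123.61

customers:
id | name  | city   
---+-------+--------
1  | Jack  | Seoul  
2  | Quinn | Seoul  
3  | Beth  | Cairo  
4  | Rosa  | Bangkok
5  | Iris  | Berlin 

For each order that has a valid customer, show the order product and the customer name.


INNER JOIN keeps only orders rows whose customer_id matches an id in customers. Walk through each order:
  - order 1 (Charger): customer_id=1 -> matches Jack
  - order 2 (Desk): customer_id=1 -> matches Jack
  - order 3 (Webcam): customer_id=3 -> matches Beth
  - order 4 (Keyboard): customer_id=NULL, no match -> dropped
  - order 5 (Lamp): customer_id=NULL, no match -> dropped
So 2 of 5 rows are dropped.

SQL:
SELECT a.product, b.name AS customer
FROM orders a
INNER JOIN customers b ON a.customer_id = b.id

Result:
product | customer
--------+---------
Charger | Jack    
Desk    | Jack    
Webcam  | Beth    


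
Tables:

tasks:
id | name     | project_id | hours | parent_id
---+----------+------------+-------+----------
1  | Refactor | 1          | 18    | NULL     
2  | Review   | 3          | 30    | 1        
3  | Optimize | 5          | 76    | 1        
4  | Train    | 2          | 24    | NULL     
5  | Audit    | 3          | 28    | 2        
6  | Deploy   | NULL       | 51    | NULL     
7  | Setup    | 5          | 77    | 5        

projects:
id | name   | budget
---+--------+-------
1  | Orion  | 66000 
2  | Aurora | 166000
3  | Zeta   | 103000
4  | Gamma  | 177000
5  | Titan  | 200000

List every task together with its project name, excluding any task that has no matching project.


INNER JOIN keeps only tasks rows whose project_id matches an id in projects. Walk through each task:
  - task 1 (Refactor): project_id=1 -> matches Orion
  - task 2 (Review): project_id=3 -> matches Zeta
  - task 3 (Optimize): project_id=5 -> matches Titan
  - task 4 (Train): project_id=2 -> matches Aurora
  - task 5 (Audit): project_id=3 -> matches Zeta
  - task 6 (Deploy): project_id=NULL, no match -> dropped
  - task 7 (Setup): project_id=5 -> matches Titan
So 1 of 7 rows is dropped.

SQL:
SELECT a.name, b.name AS project
FROM tasks a
INNER JOIN projects b ON a.project_id = b.id

Result:
name     | project
---------+--------
Refactor | Orion  
Review   | Zeta   
Optimize | Titan  
Train    | Aurora 
Audit    | Zeta   
Setup    | Titan  


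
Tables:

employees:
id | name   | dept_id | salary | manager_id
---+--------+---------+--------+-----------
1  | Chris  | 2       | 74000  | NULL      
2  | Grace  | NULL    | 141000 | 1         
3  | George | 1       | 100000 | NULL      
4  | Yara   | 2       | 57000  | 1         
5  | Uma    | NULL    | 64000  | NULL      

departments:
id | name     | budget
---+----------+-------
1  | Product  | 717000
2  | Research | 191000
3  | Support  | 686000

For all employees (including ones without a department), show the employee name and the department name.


LEFT JOIN keeps every row from employees (the left table); where dept_id has no match in departments, the department columns become NULL. Walk through each employee:
  - employee 1 (Chris): dept_id=2 -> matches Research
  - employee 2 (Grace): dept_id=NULL, no match -> kept with NULL
  - employee 3 (George): dept_id=1 -> matches Product
  - employee 4 (Yara): dept_id=2 -> matches Research
  - employee 5 (Uma): dept_id=NULL, no match -> kept with NULL
All 5 rows appear; 2 have NULL department.

SQL:
SELECT a.name, b.name AS department
FROM employees a
LEFT JOIN departments b ON a.dept_id = b.id

Result:
name   | department
-------+-----------
Chris  | Research  
Grace  | NULL      
George | Product   
Yara   | Research  
Uma    | NULL      


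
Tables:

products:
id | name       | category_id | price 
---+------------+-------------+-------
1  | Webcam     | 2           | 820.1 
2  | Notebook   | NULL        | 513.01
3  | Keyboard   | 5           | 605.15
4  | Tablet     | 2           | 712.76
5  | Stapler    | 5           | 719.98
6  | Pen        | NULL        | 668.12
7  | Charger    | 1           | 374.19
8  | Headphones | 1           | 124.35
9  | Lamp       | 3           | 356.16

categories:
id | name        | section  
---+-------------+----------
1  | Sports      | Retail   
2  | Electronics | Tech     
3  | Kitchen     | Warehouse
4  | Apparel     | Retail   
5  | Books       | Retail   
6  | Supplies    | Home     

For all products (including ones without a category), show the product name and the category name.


LEFT JOIN keeps every row from products (the left table); where category_id has no match in categories, the category columns become NULL. Walk through each product:
  - product 1 (Webcam): category_id=2 -> matches Electronics
  - product 2 (Notebook): category_id=NULL, no match -> kept with NULL
  - product 3 (Keyboard): category_id=5 -> matches Books
  - product 4 (Tablet): category_id=2 -> matches Electronics
  - product 5 (Stapler): category_id=5 -> matches Books
  - product 6 (Pen): category_id=NULL, no match -> kept with NULL
  - product 7 (Charger): category_id=1 -> matches Sports
  - product 8 (Headphones): category_id=1 -> matches Sports
  - product 9 (Lamp): category_id=3 -> matches Kitchen
All 9 rows appear; 2 have NULL category.

SQL:
SELECT a.name, b.name AS category
FROM products a
LEFT JOIN categories b ON a.category_id = b.id

Result:
name       | category   
-----------+------------
Webcam     | Electronics
Notebook   | NULL       
Keyboard   | Books      
Tablet     | Electronics
Stapler    | Books      
Pen        | NULL       
Charger    | Sports     
Headphones | Sports     
Lamp       | Kitchen    


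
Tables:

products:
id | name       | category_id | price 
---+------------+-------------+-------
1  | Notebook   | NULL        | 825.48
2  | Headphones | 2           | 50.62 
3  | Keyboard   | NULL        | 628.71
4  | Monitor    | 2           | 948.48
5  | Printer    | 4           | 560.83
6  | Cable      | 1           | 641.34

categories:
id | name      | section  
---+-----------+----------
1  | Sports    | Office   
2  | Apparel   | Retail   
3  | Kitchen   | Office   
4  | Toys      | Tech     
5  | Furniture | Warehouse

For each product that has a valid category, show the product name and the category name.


INNER JOIN keeps only products rows whose category_id matches an id in categories. Walk through each product:
  - product 1 (Notebook): category_id=NULL, no match -> dropped
  - product 2 (Headphones): category_id=2 -> matches Apparel
  - product 3 (Keyboard): category_id=NULL, no match -> dropped
  - product 4 (Monitor): category_id=2 -> matches Apparel
  - product 5 (Printer): category_id=4 -> matches Toys
  - product 6 (Cable): category_id=1 -> matches Sports
So 2 of 6 rows are dropped.

SQL:
SELECT a.name, b.name AS category
FROM products a
INNER JOIN categories b ON a.category_id = b.id

Result:
name       | category
-----------+---------
Headphones | Apparel 
Monitor    | Apparel 
Printer    | Toys    
Cable      | Sports  


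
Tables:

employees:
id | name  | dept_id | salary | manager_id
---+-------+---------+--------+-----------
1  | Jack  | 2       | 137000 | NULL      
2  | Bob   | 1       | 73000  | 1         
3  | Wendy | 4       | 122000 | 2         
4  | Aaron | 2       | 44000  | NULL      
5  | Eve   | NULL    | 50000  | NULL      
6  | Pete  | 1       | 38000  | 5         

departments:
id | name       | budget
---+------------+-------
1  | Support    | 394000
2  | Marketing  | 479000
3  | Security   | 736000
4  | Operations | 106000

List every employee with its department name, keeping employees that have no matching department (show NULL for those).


LEFT JOIN keeps every row from employees (the left table); where dept_id has no match in departments, the department columns become NULL. Walk through each employee:
  - employee 1 (Jack): dept_id=2 -> matches Marketing
  - employee 2 (Bob): dept_id=1 -> matches Support
  - employee 3 (Wendy): dept_id=4 -> matches Operations
  - employee 4 (Aaron): dept_id=2 -> matches Marketing
  - employee 5 (Eve): dept_id=NULL, no match -> kept with NULL
  - employee 6 (Pete): dept_id=1 -> matches Support
All 6 rows appear; 1 has NULL department.

SQL:
SELECT a.name, b.name AS department
FROM employees a
LEFT JOIN departments b ON a.dept_id = b.id

Result:
name  | department
------+-----------
Jack  | Marketing 
Bob   | Support   
Wendy | Operations
Aaron | Marketing 
Eve   | NULL      
Pete  | Support   


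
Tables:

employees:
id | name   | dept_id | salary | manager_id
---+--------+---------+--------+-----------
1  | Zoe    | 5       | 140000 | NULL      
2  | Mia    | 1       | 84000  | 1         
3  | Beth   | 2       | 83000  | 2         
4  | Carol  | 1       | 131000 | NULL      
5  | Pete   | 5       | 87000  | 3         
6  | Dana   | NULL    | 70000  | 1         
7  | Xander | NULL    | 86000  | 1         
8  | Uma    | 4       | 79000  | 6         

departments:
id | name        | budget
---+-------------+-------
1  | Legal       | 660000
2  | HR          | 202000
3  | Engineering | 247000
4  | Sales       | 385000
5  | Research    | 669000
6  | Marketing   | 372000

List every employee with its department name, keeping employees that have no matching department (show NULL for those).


LEFT JOIN keeps every row from employees (the left table); where dept_id has no match in departments, the department columns become NULL. Walk through each employee:
  - employee 1 (Zoe): dept_id=5 -> matches Research
  - employee 2 (Mia): dept_id=1 -> matches Legal
  - employee 3 (Beth): dept_id=2 -> matches HR
  - employee 4 (Carol): dept_id=1 -> matches Legal
  - employee 5 (Pete): dept_id=5 -> matches Research
  - employee 6 (Dana): dept_id=NULL, no match -> kept with NULL
  - employee 7 (Xander): dept_id=NULL, no match -> kept with NULL
  - employee 8 (Uma): dept_id=4 -> matches Sales
All 8 rows appear; 2 have NULL department.

SQL:
SELECT a.name, b.name AS department
FROM employees a
LEFT JOIN departments b ON a.dept_id = b.id

Result:
name   | department
-------+-----------
Zoe    | Research  
Mia    | Legal     
Beth   | HR        
Carol  | Legal     
Pete   | Research  
Dana   | NULL      
Xander | NULL      
Uma    | Sales     


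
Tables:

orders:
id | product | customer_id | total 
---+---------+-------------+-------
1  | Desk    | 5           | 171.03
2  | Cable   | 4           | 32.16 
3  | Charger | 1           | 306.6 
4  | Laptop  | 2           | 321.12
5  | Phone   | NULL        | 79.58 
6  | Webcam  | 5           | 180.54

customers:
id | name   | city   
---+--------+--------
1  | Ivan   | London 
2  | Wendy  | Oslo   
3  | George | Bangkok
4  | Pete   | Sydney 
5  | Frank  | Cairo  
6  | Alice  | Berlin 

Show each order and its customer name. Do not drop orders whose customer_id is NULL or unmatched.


LEFT JOIN keeps every row from orders (the left table); where customer_id has no match in customers, the customer columns become NULL. Walk through each order:
  - order 1 (Desk): customer_id=5 -> matches Frank
  - order 2 (Cable): customer_id=4 -> matches Pete
  - order 3 (Charger): customer_id=1 -> matches Ivan
  - order 4 (Laptop): customer_id=2 -> matches Wendy
  - order 5 (Phone): customer_id=NULL, no match -> kept with NULL
  - order 6 (Webcam): customer_id=5 -> matches Frank
All 6 rows appear; 1 has NULL customer.

SQL:
SELECT a.product, b.name AS customer
FROM orders a
LEFT JOIN customers b ON a.customer_id = b.id

Result:
product | customer
--------+---------
Desk    | Frank   
Cable   | Pete    
Charger | Ivan    
Laptop  | Wendy   
Phone   | NULL    
Webcam  | Frank   


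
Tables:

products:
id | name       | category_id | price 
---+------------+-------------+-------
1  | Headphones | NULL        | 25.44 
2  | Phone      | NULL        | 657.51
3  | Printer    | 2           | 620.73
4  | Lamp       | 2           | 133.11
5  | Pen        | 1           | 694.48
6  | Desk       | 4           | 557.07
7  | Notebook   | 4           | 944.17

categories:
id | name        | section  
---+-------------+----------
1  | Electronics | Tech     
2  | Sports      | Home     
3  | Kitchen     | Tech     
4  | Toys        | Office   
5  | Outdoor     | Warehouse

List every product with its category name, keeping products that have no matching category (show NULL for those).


LEFT JOIN keeps every row from products (the left table); where category_id has no match in categories, the category columns become NULL. Walk through each product:
  - product 1 (Headphones): category_id=NULL, no match -> kept with NULL
  - product 2 (Phone): category_id=NULL, no match -> kept with NULL
  - product 3 (Printer): category_id=2 -> matches Sports
  - product 4 (Lamp): category_id=2 -> matches Sports
  - product 5 (Pen): category_id=1 -> matches Electronics
  - product 6 (Desk): category_id=4 -> matches Toys
  - product 7 (Notebook): category_id=4 -> matches Toys
All 7 rows appear; 2 have NULL category.

SQL:
SELECT a.name, b.name AS category
FROM products a
LEFT JOIN categories b ON a.category_id = b.id

Result:
name       | category   
-----------+------------
Headphones | NULL       
Phone      | NULL       
Printer    | Sports     
Lamp       | Sports     
Pen        | Electronics
Desk       | Toys       
Notebook   | Toys       


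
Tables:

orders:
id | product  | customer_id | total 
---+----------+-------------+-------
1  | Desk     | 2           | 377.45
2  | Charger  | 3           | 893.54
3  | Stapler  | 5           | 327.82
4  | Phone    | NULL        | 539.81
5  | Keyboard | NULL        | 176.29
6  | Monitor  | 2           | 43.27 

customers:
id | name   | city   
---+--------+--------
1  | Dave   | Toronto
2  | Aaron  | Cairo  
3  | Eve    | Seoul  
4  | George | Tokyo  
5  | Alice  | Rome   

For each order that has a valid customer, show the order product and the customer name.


INNER JOIN keeps only orders rows whose customer_id matches an id in customers. Walk through each order:
  - order 1 (Desk): customer_id=2 -> matches Aaron
  - order 2 (Charger): customer_id=3 -> matches Eve
  - order 3 (Stapler): customer_id=5 -> matches Alice
  - order 4 (Phone): customer_id=NULL, no match -> dropped
  - order 5 (Keyboard): customer_id=NULL, no match -> dropped
  - order 6 (Monitor): customer_id=2 -> matches Aaron
So 2 of 6 rows are dropped.

SQL:
SELECT a.product, b.name AS customer
FROM orders a
INNER JOIN customers b ON a.customer_id = b.id

Result:
product | customer
--------+---------
Desk    | Aaron   
Charger | Eve     
Stapler | Alice   
Monitor | Aaron   


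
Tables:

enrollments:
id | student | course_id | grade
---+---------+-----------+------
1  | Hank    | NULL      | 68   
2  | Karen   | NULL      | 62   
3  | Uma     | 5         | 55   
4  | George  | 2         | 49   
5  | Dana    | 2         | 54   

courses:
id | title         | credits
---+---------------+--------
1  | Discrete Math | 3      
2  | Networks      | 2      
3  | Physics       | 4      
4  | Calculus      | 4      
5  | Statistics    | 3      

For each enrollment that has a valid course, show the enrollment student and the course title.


INNER JOIN keeps only enrollments rows whose course_id matches an id in courses. Walk through each enrollment:
  - enrollment 1 (Hank): course_id=NULL, no match -> dropped
  - enrollment 2 (Karen): course_id=NULL, no match -> dropped
  - enrollment 3 (Uma): course_id=5 -> matches Statistics
  - enrollment 4 (George): course_id=2 -> matches Networks
  - enrollment 5 (Dana): course_id=2 -> matches Networks
So 2 of 5 rows are dropped.

SQL:
SELECT a.student, b.title AS course
FROM enrollments a
INNER JOIN courses b ON a.course_id = b.id

Result:
student | course    
--------+-----------
Uma     | Statistics
George  | Networks  
Dana    | Networks  


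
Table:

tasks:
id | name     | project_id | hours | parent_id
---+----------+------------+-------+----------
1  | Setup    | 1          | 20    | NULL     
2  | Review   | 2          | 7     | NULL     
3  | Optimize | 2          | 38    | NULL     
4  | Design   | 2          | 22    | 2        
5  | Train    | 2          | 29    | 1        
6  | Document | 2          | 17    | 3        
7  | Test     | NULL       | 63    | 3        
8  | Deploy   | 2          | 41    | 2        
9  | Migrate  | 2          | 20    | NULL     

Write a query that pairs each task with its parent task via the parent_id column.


This is a self-join: tasks is joined to a second copy of itself, matching each row's parent_id to another row's id. Use LEFT JOIN so rows with parent_id=NULL are kept.
  - task 1 (Setup): parent_id=NULL -> NULL
  - task 2 (Review): parent_id=NULL -> NULL
  - task 3 (Optimize): parent_id=NULL -> NULL
  - task 4 (Design): parent_id=2 -> Review
  - task 5 (Train): parent_id=1 -> Setup
  - task 6 (Document): parent_id=3 -> Optimize
  - task 7 (Test): parent_id=3 -> Optimize
  - task 8 (Deploy): parent_id=2 -> Review
  - task 9 (Migrate): parent_id=NULL -> NULL

SQL:
SELECT a.name AS item, b.name AS parent
FROM tasks a
LEFT JOIN tasks b ON a.parent_id = b.id

Result:
item     | parent  
---------+---------
Setup    | NULL    
Review   | NULL    
Optimize | NULL    
Design   | Review  
Train    | Setup   
Document | Optimize
Test     | Optimize
Deploy   | Review  
Migrate  | NULL    


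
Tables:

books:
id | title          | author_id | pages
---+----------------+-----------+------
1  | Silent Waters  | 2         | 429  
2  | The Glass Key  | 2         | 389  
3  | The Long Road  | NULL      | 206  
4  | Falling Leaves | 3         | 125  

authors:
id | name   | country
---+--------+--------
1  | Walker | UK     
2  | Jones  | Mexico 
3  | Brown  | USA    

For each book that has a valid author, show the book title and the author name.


INNER JOIN keeps only books rows whose author_id matches an id in authors. Walk through each book:
  - book 1 (Silent Waters): author_id=2 -> matches Jones
  - book 2 (The Glass Key): author_id=2 -> matches Jones
  - book 3 (The Long Road): author_id=NULL, no match -> dropped
  - book 4 (Falling Leaves): author_id=3 -> matches Brown
So 1 of 4 rows is dropped.

SQL:
SELECT a.title, b.name AS author
FROM books a
INNER JOIN authors b ON a.author_id = b.id

Result:
title          | author
---------------+-------
Silent Waters  | Jones 
The Glass Key  | Jones 
Falling Leaves | Brown 


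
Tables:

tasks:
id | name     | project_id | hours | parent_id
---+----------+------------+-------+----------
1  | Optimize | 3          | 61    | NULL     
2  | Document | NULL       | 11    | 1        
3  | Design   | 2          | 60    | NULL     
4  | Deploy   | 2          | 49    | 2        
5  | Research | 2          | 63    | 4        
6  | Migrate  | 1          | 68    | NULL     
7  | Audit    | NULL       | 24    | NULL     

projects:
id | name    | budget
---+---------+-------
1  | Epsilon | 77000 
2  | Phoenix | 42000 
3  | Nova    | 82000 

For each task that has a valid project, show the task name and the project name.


INNER JOIN keeps only tasks rows whose project_id matches an id in projects. Walk through each task:
  - task 1 (Optimize): project_id=3 -> matches Nova
  - task 2 (Document): project_id=NULL, no match -> dropped
  - task 3 (Design): project_id=2 -> matches Phoenix
  - task 4 (Deploy): project_id=2 -> matches Phoenix
  - task 5 (Research): project_id=2 -> matches Phoenix
  - task 6 (Migrate): project_id=1 -> matches Epsilon
  - task 7 (Audit): project_id=NULL, no match -> dropped
So 2 of 7 rows are dropped.

SQL:
SELECT a.name, b.name AS project
FROM tasks a
INNER JOIN projects b ON a.project_id = b.id

Result:
name     | project
---------+--------
Optimize | Nova   
Design   | Phoenix
Deploy   | Phoenix
Research | Phoenix
Migrate  | Epsilon


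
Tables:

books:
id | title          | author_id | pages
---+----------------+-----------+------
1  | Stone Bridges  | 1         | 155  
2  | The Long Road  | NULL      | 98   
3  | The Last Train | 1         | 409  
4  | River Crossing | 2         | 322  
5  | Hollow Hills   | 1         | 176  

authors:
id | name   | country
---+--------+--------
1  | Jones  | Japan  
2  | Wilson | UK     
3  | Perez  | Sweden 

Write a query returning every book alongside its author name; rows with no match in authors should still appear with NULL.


LEFT JOIN keeps every row from books (the left table); where author_id has no match in authors, the author columns become NULL. Walk through each book:
  - book 1 (Stone Bridges): author_id=1 -> matches Jones
  - book 2 (The Long Road): author_id=NULL, no match -> kept with NULL
  - book 3 (The Last Train): author_id=1 -> matches Jones
  - book 4 (River Crossing): author_id=2 -> matches Wilson
  - book 5 (Hollow Hills): author_id=1 -> matches Jones
All 5 rows appear; 1 has NULL author.

SQL:
SELECT a.title, b.name AS author
FROM books a
LEFT JOIN authors b ON a.author_id = b.id

Result:
title          | author
---------------+-------
Stone Bridges  | Jones 
The Long Road  | NULL  
The Last Train | Jones 
River Crossing | Wilson
Hollow Hills   | Jones 


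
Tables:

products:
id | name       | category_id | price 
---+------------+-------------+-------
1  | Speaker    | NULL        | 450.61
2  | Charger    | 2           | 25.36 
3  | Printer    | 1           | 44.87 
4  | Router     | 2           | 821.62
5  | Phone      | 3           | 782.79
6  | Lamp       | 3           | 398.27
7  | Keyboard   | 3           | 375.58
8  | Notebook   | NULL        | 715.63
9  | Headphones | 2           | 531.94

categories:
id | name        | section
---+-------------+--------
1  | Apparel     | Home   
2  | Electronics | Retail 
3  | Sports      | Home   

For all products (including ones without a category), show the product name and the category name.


LEFT JOIN keeps every row from products (the left table); where category_id has no match in categories, the category columns become NULL. Walk through each product:
  - product 1 (Speaker): category_id=NULL, no match -> kept with NULL
  - product 2 (Charger): category_id=2 -> matches Electronics
  - product 3 (Printer): category_id=1 -> matches Apparel
  - product 4 (Router): category_id=2 -> matches Electronics
  - product 5 (Phone): category_id=3 -> matches Sports
  - product 6 (Lamp): category_id=3 -> matches Sports
  - product 7 (Keyboard): category_id=3 -> matches Sports
  - product 8 (Notebook): category_id=NULL, no match -> kept with NULL
  - product 9 (Headphones): category_id=2 -> matches Electronics
All 9 rows appear; 2 have NULL category.

SQL:
SELECT a.name, b.name AS category
FROM products a
LEFT JOIN categories b ON a.category_id = b.id

Result:
name       | category   
-----------+------------
Speaker    | NULL       
Charger    | Electronics
Printer    | Apparel    
Router     | Electronics
Phone      | Sports     
Lamp       | Sports     
Keyboard   | Sports     
Notebook   | NULL       
Headphones | Electronics


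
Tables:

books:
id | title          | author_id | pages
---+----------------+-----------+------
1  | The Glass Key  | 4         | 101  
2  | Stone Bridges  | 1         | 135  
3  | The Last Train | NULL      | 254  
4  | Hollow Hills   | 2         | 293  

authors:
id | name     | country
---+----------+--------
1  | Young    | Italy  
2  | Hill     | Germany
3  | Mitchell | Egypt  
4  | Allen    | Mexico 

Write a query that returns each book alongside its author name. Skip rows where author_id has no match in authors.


INNER JOIN keeps only books rows whose author_id matches an id in authors. Walk through each book:
  - book 1 (The Glass Key): author_id=4 -> matches Allen
  - book 2 (Stone Bridges): author_id=1 -> matches Young
  - book 3 (The Last Train): author_id=NULL, no match -> dropped
  - book 4 (Hollow Hills): author_id=2 -> matches Hill
So 1 of 4 rows is dropped.

SQL:
SELECT a.title, b.name AS author
FROM books a
INNER JOIN authors b ON a.author_id = b.id

Result:
title         | author
--------------+-------
The Glass Key | Allen 
Stone Bridges | Young 
Hollow Hills  | Hill  


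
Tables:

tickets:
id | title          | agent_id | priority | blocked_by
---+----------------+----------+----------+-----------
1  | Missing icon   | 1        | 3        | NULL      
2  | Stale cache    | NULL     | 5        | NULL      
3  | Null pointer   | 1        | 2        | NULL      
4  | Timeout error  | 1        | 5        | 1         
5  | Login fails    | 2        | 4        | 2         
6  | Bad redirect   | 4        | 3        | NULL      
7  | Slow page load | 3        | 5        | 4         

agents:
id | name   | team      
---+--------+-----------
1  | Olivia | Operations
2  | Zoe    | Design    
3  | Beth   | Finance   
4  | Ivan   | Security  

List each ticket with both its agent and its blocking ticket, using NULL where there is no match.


Two LEFT JOINs from the same base table tickets: one to agents via agent_id, one to tickets itself via blocked_by. Both are LEFT so every ticket is preserved.
Match against agents:
  - ticket 1 (Missing icon): agent_id=1 -> matches Olivia
  - ticket 2 (Stale cache): agent_id=NULL, no match -> kept with NULL
  - ticket 3 (Null pointer): agent_id=1 -> matches Olivia
  - ticket 4 (Timeout error): agent_id=1 -> matches Olivia
  - ticket 5 (Login fails): agent_id=2 -> matches Zoe
  - ticket 6 (Bad redirect): agent_id=4 -> matches Ivan
  - ticket 7 (Slow page load): agent_id=3 -> matches Beth
Match against tickets (self):
  - ticket 1 (Missing icon): blocked_by=NULL -> NULL
  - ticket 2 (Stale cache): blocked_by=NULL -> NULL
  - ticket 3 (Null pointer): blocked_by=NULL -> NULL
  - ticket 4 (Timeout error): blocked_by=1 -> Missing icon
  - ticket 5 (Login fails): blocked_by=2 -> Stale cache
  - ticket 6 (Bad redirect): blocked_by=NULL -> NULL
  - ticket 7 (Slow page load): blocked_by=4 -> Timeout error

SQL:
SELECT a.title, b.name AS agent, c.title AS blocked_by
FROM tickets a
LEFT JOIN agents b ON a.agent_id = b.id
LEFT JOIN tickets c ON a.blocked_by = c.id

Result:
title          | agent  | blocked_by   
---------------+--------+--------------
Missing icon   | Olivia | NULL         
Stale cache    | NULL   | NULL         
Null pointer   | Olivia | NULL         
Timeout error  | Olivia | Missing icon 
Login fails    | Zoe    | Stale cache  
Bad redirect   | Ivan   | NULL         
Slow page load | Beth   | Timeout error


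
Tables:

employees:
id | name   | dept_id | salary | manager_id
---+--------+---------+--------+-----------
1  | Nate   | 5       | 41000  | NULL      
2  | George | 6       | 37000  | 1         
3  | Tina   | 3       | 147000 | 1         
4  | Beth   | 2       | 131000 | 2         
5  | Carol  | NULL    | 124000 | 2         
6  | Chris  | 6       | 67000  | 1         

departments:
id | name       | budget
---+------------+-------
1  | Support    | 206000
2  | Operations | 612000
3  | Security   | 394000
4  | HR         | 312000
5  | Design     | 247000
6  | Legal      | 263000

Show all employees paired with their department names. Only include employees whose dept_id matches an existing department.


INNER JOIN keeps only employees rows whose dept_id matches an id in departments. Walk through each employee:
  - employee 1 (Nate): dept_id=5 -> matches Design
  - employee 2 (George): dept_id=6 -> matches Legal
  - employee 3 (Tina): dept_id=3 -> matches Security
  - employee 4 (Beth): dept_id=2 -> matches Operations
  - employee 5 (Carol): dept_id=NULL, no match -> dropped
  - employee 6 (Chris): dept_id=6 -> matches Legal
So 1 of 6 rows is dropped.

SQL:
SELECT a.name, b.name AS department
FROM employees a
INNER JOIN departments b ON a.dept_id = b.id

Result:
name   | department
-------+-----------
Nate   | Design    
George | Legal     
Tina   | Security  
Beth   | Operations
Chris  | Legal     


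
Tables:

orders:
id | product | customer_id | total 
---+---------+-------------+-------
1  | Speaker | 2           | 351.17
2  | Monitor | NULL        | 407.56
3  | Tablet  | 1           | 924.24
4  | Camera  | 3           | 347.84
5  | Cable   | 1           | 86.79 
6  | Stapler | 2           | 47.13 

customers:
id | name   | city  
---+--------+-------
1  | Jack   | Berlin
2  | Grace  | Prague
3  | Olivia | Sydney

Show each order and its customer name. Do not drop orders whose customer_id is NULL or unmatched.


LEFT JOIN keeps every row from orders (the left table); where customer_id has no match in customers, the customer columns become NULL. Walk through each order:
  - order 1 (Speaker): customer_id=2 -> matches Grace
  - order 2 (Monitor): customer_id=NULL, no match -> kept with NULL
  - order 3 (Tablet): customer_id=1 -> matches Jack
  - order 4 (Camera): customer_id=3 -> matches Olivia
  - order 5 (Cable): customer_id=1 -> matches Jack
  - order 6 (Stapler): customer_id=2 -> matches Grace
All 6 rows appear; 1 has NULL customer.

SQL:
SELECT a.product, b.name AS customer
FROM orders a
LEFT JOIN customers b ON a.customer_id = b.id

Result:
product | customer
--------+---------
Speaker | Grace   
Monitor | NULL    
Tablet  | Jack    
Camera  | Olivia  
Cable   | Jack    
Stapler | Grace   


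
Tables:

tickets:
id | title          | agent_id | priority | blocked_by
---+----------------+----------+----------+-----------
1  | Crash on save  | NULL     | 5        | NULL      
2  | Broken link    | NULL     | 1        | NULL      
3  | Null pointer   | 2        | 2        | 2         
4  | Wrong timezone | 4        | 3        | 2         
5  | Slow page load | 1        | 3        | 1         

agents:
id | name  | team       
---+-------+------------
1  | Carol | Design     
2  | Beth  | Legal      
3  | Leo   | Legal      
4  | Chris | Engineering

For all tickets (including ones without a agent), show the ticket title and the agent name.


LEFT JOIN keeps every row from tickets (the left table); where agent_id has no match in agents, the agent columns become NULL. Walk through each ticket:
  - ticket 1 (Crash on save): agent_id=NULL, no match -> kept with NULL
  - ticket 2 (Broken link): agent_id=NULL, no match -> kept with NULL
  - ticket 3 (Null pointer): agent_id=2 -> matches Beth
  - ticket 4 (Wrong timezone): agent_id=4 -> matches Chris
  - ticket 5 (Slow page load): agent_id=1 -> matches Carol
All 5 rows appear; 2 have NULL agent.

SQL:
SELECT a.title, b.name AS agent
FROM tickets a
LEFT JOIN agents b ON a.agent_id = b.id

Result:
title          | agent
---------------+------
Crash on save  | NULL 
Broken link    | NULL 
Null pointer   | Beth 
Wrong timezone | Chris
Slow page load | Carol


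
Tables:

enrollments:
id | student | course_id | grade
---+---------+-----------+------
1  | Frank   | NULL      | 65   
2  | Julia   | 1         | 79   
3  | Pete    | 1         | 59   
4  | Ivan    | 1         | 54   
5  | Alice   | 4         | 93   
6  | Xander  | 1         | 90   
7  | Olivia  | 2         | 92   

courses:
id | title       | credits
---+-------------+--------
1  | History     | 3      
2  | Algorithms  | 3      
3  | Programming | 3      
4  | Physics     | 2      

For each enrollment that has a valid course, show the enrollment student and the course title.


INNER JOIN keeps only enrollments rows whose course_id matches an id in courses. Walk through each enrollment:
  - enrollment 1 (Frank): course_id=NULL, no match -> dropped
  - enrollment 2 (Julia): course_id=1 -> matches History
  - enrollment 3 (Pete): course_id=1 -> matches History
  - enrollment 4 (Ivan): course_id=1 -> matches History
  - enrollment 5 (Alice): course_id=4 -> matches Physics
  - enrollment 6 (Xander): course_id=1 -> matches History
  - enrollment 7 (Olivia): course_id=2 -> matches Algorithms
So 1 of 7 rows is dropped.

SQL:
SELECT a.student, b.title AS course
FROM enrollments a
INNER JOIN courses b ON a.course_id = b.id

Result:
student | course    
--------+-----------
Julia   | History   
Pete    | History   
Ivan    | History   
Alice   | Physics   
Xander  | History   
Olivia  | Algorithms


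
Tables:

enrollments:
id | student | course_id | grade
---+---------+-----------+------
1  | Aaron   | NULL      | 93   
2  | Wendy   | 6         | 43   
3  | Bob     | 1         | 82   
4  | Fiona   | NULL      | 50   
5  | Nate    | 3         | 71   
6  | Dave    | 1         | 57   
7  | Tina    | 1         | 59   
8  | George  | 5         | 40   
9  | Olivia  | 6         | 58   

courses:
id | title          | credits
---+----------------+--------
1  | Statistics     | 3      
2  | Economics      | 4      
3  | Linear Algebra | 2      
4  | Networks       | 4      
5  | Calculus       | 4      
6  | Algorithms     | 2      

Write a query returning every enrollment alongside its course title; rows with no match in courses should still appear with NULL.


LEFT JOIN keeps every row from enrollments (the left table); where course_id has no match in courses, the course columns become NULL. Walk through each enrollment:
  - enrollment 1 (Aaron): course_id=NULL, no match -> kept with NULL
  - enrollment 2 (Wendy): course_id=6 -> matches Algorithms
  - enrollment 3 (Bob): course_id=1 -> matches Statistics
  - enrollment 4 (Fiona): course_id=NULL, no match -> kept with NULL
  - enrollment 5 (Nate): course_id=3 -> matches Linear Algebra
  - enrollment 6 (Dave): course_id=1 -> matches Statistics
  - enrollment 7 (Tina): course_id=1 -> matches Statistics
  - enrollment 8 (George): course_id=5 -> matches Calculus
  - enrollment 9 (Olivia): course_id=6 -> matches Algorithms
All 9 rows appear; 2 have NULL course.

SQL:
SELECT a.student, b.title AS course
FROM enrollments a
LEFT JOIN courses b ON a.course_id = b.id

Result:
student | course        
--------+---------------
Aaron   | NULL          
Wendy   | Algorithms    
Bob     | Statistics    
Fiona   | NULL          
Nate    | Linear Algebra
Dave    | Statistics    
Tina    | Statistics    
George  | Calculus      
Olivia  | Algorithms    


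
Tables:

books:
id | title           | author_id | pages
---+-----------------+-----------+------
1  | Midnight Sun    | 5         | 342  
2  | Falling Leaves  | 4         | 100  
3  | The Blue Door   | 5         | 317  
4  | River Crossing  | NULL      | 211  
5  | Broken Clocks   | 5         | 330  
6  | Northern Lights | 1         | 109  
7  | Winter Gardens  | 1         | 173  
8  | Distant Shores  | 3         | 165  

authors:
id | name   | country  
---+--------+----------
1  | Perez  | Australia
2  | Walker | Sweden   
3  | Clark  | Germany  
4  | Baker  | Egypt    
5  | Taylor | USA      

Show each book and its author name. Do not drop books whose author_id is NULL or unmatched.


LEFT JOIN keeps every row from books (the left table); where author_id has no match in authors, the author columns become NULL. Walk through each book:
  - book 1 (Midnight Sun): author_id=5 -> matches Taylor
  - book 2 (Falling Leaves): author_id=4 -> matches Baker
  - book 3 (The Blue Door): author_id=5 -> matches Taylor
  - book 4 (River Crossing): author_id=NULL, no match -> kept with NULL
  - book 5 (Broken Clocks): author_id=5 -> matches Taylor
  - book 6 (Northern Lights): author_id=1 -> matches Perez
  - book 7 (Winter Gardens): author_id=1 -> matches Perez
  - book 8 (Distant Shores): author_id=3 -> matches Clark
All 8 rows appear; 1 has NULL author.

SQL:
SELECT a.title, b.name AS author
FROM books a
LEFT JOIN authors b ON a.author_id = b.id

Result:
title           | author
----------------+-------
Midnight Sun    | Taylor
Falling Leaves  | Baker 
The Blue Door   | Taylor
River Crossing  | NULL  
Broken Clocks   | Taylor
Northern Lights | Perez 
Winter Gardens  | Perez 
Distant Shores  | Clark 


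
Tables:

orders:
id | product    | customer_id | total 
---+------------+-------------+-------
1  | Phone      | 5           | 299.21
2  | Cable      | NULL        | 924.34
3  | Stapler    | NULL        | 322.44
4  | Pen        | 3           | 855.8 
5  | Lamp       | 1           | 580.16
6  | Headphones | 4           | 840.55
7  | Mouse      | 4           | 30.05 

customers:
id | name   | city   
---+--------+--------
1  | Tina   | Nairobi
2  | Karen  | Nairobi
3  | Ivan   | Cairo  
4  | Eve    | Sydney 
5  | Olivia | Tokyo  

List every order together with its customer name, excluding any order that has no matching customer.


INNER JOIN keeps only orders rows whose customer_id matches an id in customers. Walk through each order:
  - order 1 (Phone): customer_id=5 -> matches Olivia
  - order 2 (Cable): customer_id=NULL, no match -> dropped
  - order 3 (Stapler): customer_id=NULL, no match -> dropped
  - order 4 (Pen): customer_id=3 -> matches Ivan
  - order 5 (Lamp): customer_id=1 -> matches Tina
  - order 6 (Headphones): customer_id=4 -> matches Eve
  - order 7 (Mouse): customer_id=4 -> matches Eve
So 2 of 7 rows are dropped.

SQL:
SELECT a.product, b.name AS customer
FROM orders a
INNER JOIN customers b ON a.customer_id = b.id

Result:
product    | customer
-----------+---------
Phone      | Olivia  
Pen        | Ivan    
Lamp       | Tina    
Headphones | Eve     
Mouse      | Eve     


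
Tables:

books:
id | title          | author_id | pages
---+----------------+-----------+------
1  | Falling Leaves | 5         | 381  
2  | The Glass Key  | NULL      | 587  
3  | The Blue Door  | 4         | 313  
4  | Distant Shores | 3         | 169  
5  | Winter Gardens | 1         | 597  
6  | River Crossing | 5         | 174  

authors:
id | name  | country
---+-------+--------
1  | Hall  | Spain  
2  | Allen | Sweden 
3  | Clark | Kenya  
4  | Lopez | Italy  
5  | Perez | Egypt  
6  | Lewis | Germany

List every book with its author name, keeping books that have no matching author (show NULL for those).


LEFT JOIN keeps every row from books (the left table); where author_id has no match in authors, the author columns become NULL. Walk through each book:
  - book 1 (Falling Leaves): author_id=5 -> matches Perez
  - book 2 (The Glass Key): author_id=NULL, no match -> kept with NULL
  - book 3 (The Blue Door): author_id=4 -> matches Lopez
  - book 4 (Distant Shores): author_id=3 -> matches Clark
  - book 5 (Winter Gardens): author_id=1 -> matches Hall
  - book 6 (River Crossing): author_id=5 -> matches Perez
All 6 rows appear; 1 has NULL author.

SQL:
SELECT a.title, b.name AS author
FROM books a
LEFT JOIN authors b ON a.author_id = b.id

Result:
title          | author
---------------+-------
Falling Leaves | Perez 
The Glass Key  | NULL  
The Blue Door  | Lopez 
Distant Shores | Clark 
Winter Gardens | Hall  
River Crossing | Perez 
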